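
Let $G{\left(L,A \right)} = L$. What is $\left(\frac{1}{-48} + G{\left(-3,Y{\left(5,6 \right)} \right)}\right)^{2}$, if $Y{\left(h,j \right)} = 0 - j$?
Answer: $\frac{21025}{2304} \approx 9.1254$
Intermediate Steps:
$Y{\left(h,j \right)} = - j$
$\left(\frac{1}{-48} + G{\left(-3,Y{\left(5,6 \right)} \right)}\right)^{2} = \left(\frac{1}{-48} - 3\right)^{2} = \left(- \frac{1}{48} - 3\right)^{2} = \left(- \frac{145}{48}\right)^{2} = \frac{21025}{2304}$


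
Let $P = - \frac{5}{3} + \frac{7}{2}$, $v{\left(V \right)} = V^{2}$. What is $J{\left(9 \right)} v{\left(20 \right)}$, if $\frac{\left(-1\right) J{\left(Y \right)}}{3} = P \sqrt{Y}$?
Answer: $-6600$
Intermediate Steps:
$P = \frac{11}{6}$ ($P = \left(-5\right) \frac{1}{3} + 7 \cdot \frac{1}{2} = - \frac{5}{3} + \frac{7}{2} = \frac{11}{6} \approx 1.8333$)
$J{\left(Y \right)} = - \frac{11 \sqrt{Y}}{2}$ ($J{\left(Y \right)} = - 3 \frac{11 \sqrt{Y}}{6} = - \frac{11 \sqrt{Y}}{2}$)
$J{\left(9 \right)} v{\left(20 \right)} = - \frac{11 \sqrt{9}}{2} \cdot 20^{2} = \left(- \frac{11}{2}\right) 3 \cdot 400 = \left(- \frac{33}{2}\right) 400 = -6600$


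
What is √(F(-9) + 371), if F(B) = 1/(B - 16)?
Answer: √9274/5 ≈ 19.260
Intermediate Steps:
F(B) = 1/(-16 + B)
√(F(-9) + 371) = √(1/(-16 - 9) + 371) = √(1/(-25) + 371) = √(-1/25 + 371) = √(9274/25) = √9274/5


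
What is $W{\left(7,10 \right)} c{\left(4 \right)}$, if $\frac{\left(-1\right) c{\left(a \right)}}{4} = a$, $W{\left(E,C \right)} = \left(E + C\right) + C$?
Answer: $-432$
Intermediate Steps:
$W{\left(E,C \right)} = E + 2 C$ ($W{\left(E,C \right)} = \left(C + E\right) + C = E + 2 C$)
$c{\left(a \right)} = - 4 a$
$W{\left(7,10 \right)} c{\left(4 \right)} = \left(7 + 2 \cdot 10\right) \left(\left(-4\right) 4\right) = \left(7 + 20\right) \left(-16\right) = 27 \left(-16\right) = -432$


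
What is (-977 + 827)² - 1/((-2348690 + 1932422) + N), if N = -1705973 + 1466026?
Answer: 14764837501/656215 ≈ 22500.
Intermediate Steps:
N = -239947
(-977 + 827)² - 1/((-2348690 + 1932422) + N) = (-977 + 827)² - 1/((-2348690 + 1932422) - 239947) = (-150)² - 1/(-416268 - 239947) = 22500 - 1/(-656215) = 22500 - 1*(-1/656215) = 22500 + 1/656215 = 14764837501/656215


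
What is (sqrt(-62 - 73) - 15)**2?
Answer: 90 - 90*I*sqrt(15) ≈ 90.0 - 348.57*I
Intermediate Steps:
(sqrt(-62 - 73) - 15)**2 = (sqrt(-135) - 15)**2 = (3*I*sqrt(15) - 15)**2 = (-15 + 3*I*sqrt(15))**2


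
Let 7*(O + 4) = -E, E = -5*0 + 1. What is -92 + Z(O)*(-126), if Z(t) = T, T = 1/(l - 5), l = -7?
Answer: -163/2 ≈ -81.500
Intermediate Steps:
E = 1 (E = 0 + 1 = 1)
T = -1/12 (T = 1/(-7 - 5) = 1/(-12) = -1/12 ≈ -0.083333)
O = -29/7 (O = -4 + (-1*1)/7 = -4 + (1/7)*(-1) = -4 - 1/7 = -29/7 ≈ -4.1429)
Z(t) = -1/12
-92 + Z(O)*(-126) = -92 - 1/12*(-126) = -92 + 21/2 = -163/2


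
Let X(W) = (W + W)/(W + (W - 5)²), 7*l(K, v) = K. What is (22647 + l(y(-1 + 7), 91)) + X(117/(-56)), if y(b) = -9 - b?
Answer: 23944557570/1057399 ≈ 22645.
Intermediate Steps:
l(K, v) = K/7
X(W) = 2*W/(W + (-5 + W)²) (X(W) = (2*W)/(W + (-5 + W)²) = 2*W/(W + (-5 + W)²))
(22647 + l(y(-1 + 7), 91)) + X(117/(-56)) = (22647 + (-9 - (-1 + 7))/7) + 2*(117/(-56))/(117/(-56) + (-5 + 117/(-56))²) = (22647 + (-9 - 1*6)/7) + 2*(117*(-1/56))/(117*(-1/56) + (-5 + 117*(-1/56))²) = (22647 + (-9 - 6)/7) + 2*(-117/56)/(-117/56 + (-5 - 117/56)²) = (22647 + (⅐)*(-15)) + 2*(-117/56)/(-117/56 + (-397/56)²) = (22647 - 15/7) + 2*(-117/56)/(-117/56 + 157609/3136) = 158514/7 + 2*(-117/56)/(151057/3136) = 158514/7 + 2*(-117/56)*(3136/151057) = 158514/7 - 13104/151057 = 23944557570/1057399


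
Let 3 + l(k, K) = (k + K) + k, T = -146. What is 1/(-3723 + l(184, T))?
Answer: -1/3504 ≈ -0.00028539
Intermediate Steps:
l(k, K) = -3 + K + 2*k (l(k, K) = -3 + ((k + K) + k) = -3 + ((K + k) + k) = -3 + (K + 2*k) = -3 + K + 2*k)
1/(-3723 + l(184, T)) = 1/(-3723 + (-3 - 146 + 2*184)) = 1/(-3723 + (-3 - 146 + 368)) = 1/(-3723 + 219) = 1/(-3504) = -1/3504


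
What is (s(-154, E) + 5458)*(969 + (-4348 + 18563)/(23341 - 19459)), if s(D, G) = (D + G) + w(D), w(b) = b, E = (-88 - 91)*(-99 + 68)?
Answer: 40398065227/3882 ≈ 1.0407e+7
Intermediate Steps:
E = 5549 (E = -179*(-31) = 5549)
s(D, G) = G + 2*D (s(D, G) = (D + G) + D = G + 2*D)
(s(-154, E) + 5458)*(969 + (-4348 + 18563)/(23341 - 19459)) = ((5549 + 2*(-154)) + 5458)*(969 + (-4348 + 18563)/(23341 - 19459)) = ((5549 - 308) + 5458)*(969 + 14215/3882) = (5241 + 5458)*(969 + 14215*(1/3882)) = 10699*(969 + 14215/3882) = 10699*(3775873/3882) = 40398065227/3882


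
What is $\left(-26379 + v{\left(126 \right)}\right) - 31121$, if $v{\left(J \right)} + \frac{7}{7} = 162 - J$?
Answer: $-57465$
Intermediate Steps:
$v{\left(J \right)} = 161 - J$ ($v{\left(J \right)} = -1 - \left(-162 + J\right) = 161 - J$)
$\left(-26379 + v{\left(126 \right)}\right) - 31121 = \left(-26379 + \left(161 - 126\right)\right) - 31121 = \left(-26379 + 35\right) - 31121 = -26344 - 31121 = -57465$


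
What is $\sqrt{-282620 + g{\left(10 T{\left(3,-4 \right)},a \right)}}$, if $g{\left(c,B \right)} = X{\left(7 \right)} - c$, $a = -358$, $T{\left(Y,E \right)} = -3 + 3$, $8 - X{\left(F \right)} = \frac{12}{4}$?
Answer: $i \sqrt{282615} \approx 531.62 i$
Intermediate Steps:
$X{\left(F \right)} = 5$ ($X{\left(F \right)} = 8 - \frac{12}{4} = 8 - 12 \cdot \frac{1}{4} = 8 - 3 = 5$)
$T{\left(Y,E \right)} = 0$
$g{\left(c,B \right)} = 5 - c$
$\sqrt{-282620 + g{\left(10 T{\left(3,-4 \right)},a \right)}} = \sqrt{-282620 + \left(5 - 10 \cdot 0\right)} = \sqrt{-282620 + \left(5 - 0\right)} = \sqrt{-282620 + \left(5 + 0\right)} = \sqrt{-282620 + 5} = \sqrt{-282615} = i \sqrt{282615}$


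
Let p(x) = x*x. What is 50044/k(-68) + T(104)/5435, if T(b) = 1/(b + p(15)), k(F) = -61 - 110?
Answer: -89484426889/305767665 ≈ -292.65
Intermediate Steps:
p(x) = x**2
k(F) = -171
T(b) = 1/(225 + b) (T(b) = 1/(b + 15**2) = 1/(b + 225) = 1/(225 + b))
50044/k(-68) + T(104)/5435 = 50044/(-171) + 1/((225 + 104)*5435) = 50044*(-1/171) + (1/5435)/329 = -50044/171 + (1/329)*(1/5435) = -50044/171 + 1/1788115 = -89484426889/305767665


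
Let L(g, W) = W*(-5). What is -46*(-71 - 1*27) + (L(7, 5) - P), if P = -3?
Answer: 4486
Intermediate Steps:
L(g, W) = -5*W
-46*(-71 - 1*27) + (L(7, 5) - P) = -46*(-71 - 1*27) + (-5*5 - 1*(-3)) = -46*(-71 - 27) + (-25 + 3) = -46*(-98) - 22 = 4508 - 22 = 4486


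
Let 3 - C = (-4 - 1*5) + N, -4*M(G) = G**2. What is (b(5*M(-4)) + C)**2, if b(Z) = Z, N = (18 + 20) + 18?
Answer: 4096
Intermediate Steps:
M(G) = -G**2/4
N = 56 (N = 38 + 18 = 56)
C = -44 (C = 3 - ((-4 - 1*5) + 56) = 3 - ((-4 - 5) + 56) = 3 - (-9 + 56) = 3 - 1*47 = 3 - 47 = -44)
(b(5*M(-4)) + C)**2 = (5*(-1/4*(-4)**2) - 44)**2 = (5*(-1/4*16) - 44)**2 = (5*(-4) - 44)**2 = (-20 - 44)**2 = (-64)**2 = 4096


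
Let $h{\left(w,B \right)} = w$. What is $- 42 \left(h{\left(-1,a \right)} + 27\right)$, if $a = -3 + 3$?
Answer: $-1092$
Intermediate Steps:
$a = 0$
$- 42 \left(h{\left(-1,a \right)} + 27\right) = - 42 \left(-1 + 27\right) = \left(-42\right) 26 = -1092$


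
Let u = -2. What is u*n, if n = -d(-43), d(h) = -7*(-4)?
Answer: 56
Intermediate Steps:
d(h) = 28
n = -28 (n = -1*28 = -28)
u*n = -2*(-28) = 56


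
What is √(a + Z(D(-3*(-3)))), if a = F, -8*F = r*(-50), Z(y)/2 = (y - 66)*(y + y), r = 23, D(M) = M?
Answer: I*√7633/2 ≈ 43.684*I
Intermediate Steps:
Z(y) = 4*y*(-66 + y) (Z(y) = 2*((y - 66)*(y + y)) = 2*((-66 + y)*(2*y)) = 2*(2*y*(-66 + y)) = 4*y*(-66 + y))
F = 575/4 (F = -23*(-50)/8 = -⅛*(-1150) = 575/4 ≈ 143.75)
a = 575/4 ≈ 143.75
√(a + Z(D(-3*(-3)))) = √(575/4 + 4*(-3*(-3))*(-66 - 3*(-3))) = √(575/4 + 4*9*(-66 + 9)) = √(575/4 + 4*9*(-57)) = √(575/4 - 2052) = √(-7633/4) = I*√7633/2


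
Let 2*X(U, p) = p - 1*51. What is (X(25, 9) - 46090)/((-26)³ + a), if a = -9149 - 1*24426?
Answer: 46111/51151 ≈ 0.90147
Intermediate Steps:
X(U, p) = -51/2 + p/2 (X(U, p) = (p - 1*51)/2 = (p - 51)/2 = (-51 + p)/2 = -51/2 + p/2)
a = -33575 (a = -9149 - 24426 = -33575)
(X(25, 9) - 46090)/((-26)³ + a) = ((-51/2 + (½)*9) - 46090)/((-26)³ - 33575) = ((-51/2 + 9/2) - 46090)/(-17576 - 33575) = (-21 - 46090)/(-51151) = -46111*(-1/51151) = 46111/51151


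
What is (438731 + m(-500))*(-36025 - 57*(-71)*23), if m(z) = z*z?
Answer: 39296235936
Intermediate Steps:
m(z) = z**2
(438731 + m(-500))*(-36025 - 57*(-71)*23) = (438731 + (-500)**2)*(-36025 - 57*(-71)*23) = (438731 + 250000)*(-36025 + 4047*23) = 688731*(-36025 + 93081) = 688731*57056 = 39296235936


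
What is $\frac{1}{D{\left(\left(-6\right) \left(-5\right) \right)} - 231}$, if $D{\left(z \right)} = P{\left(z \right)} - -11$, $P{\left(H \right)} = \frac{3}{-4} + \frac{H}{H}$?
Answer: $- \frac{4}{879} \approx -0.0045506$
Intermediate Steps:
$P{\left(H \right)} = \frac{1}{4}$ ($P{\left(H \right)} = 3 \left(- \frac{1}{4}\right) + 1 = - \frac{3}{4} + 1 = \frac{1}{4}$)
$D{\left(z \right)} = \frac{45}{4}$ ($D{\left(z \right)} = \frac{1}{4} - -11 = \frac{1}{4} + 11 = \frac{45}{4}$)
$\frac{1}{D{\left(\left(-6\right) \left(-5\right) \right)} - 231} = \frac{1}{\frac{45}{4} - 231} = \frac{1}{- \frac{879}{4}} = - \frac{4}{879}$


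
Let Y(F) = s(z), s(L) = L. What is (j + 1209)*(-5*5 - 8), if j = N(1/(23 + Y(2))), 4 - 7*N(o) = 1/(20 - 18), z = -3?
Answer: -79827/2 ≈ -39914.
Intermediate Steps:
Y(F) = -3
N(o) = ½ (N(o) = 4/7 - 1/(7*(20 - 18)) = 4/7 - ⅐/2 = 4/7 - ⅐*½ = 4/7 - 1/14 = ½)
j = ½ ≈ 0.50000
(j + 1209)*(-5*5 - 8) = (½ + 1209)*(-5*5 - 8) = 2419*(-25 - 8)/2 = (2419/2)*(-33) = -79827/2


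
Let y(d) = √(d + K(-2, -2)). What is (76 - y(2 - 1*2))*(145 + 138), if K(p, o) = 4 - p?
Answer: 21508 - 283*√6 ≈ 20815.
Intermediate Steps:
y(d) = √(6 + d) (y(d) = √(d + (4 - 1*(-2))) = √(d + (4 + 2)) = √(d + 6) = √(6 + d))
(76 - y(2 - 1*2))*(145 + 138) = (76 - √(6 + (2 - 1*2)))*(145 + 138) = (76 - √(6 + (2 - 2)))*283 = (76 - √(6 + 0))*283 = (76 - √6)*283 = 21508 - 283*√6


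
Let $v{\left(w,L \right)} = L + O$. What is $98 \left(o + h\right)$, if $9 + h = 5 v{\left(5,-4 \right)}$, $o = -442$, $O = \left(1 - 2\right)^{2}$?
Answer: $-45668$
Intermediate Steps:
$O = 1$ ($O = \left(-1\right)^{2} = 1$)
$v{\left(w,L \right)} = 1 + L$ ($v{\left(w,L \right)} = L + 1 = 1 + L$)
$h = -24$ ($h = -9 + 5 \left(1 - 4\right) = -9 + 5 \left(-3\right) = -9 - 15 = -24$)
$98 \left(o + h\right) = 98 \left(-442 - 24\right) = 98 \left(-466\right) = -45668$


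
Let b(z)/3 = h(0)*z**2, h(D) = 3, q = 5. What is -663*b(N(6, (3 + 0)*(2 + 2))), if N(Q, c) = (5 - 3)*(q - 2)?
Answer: -214812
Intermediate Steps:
N(Q, c) = 6 (N(Q, c) = (5 - 3)*(5 - 2) = 2*3 = 6)
b(z) = 9*z**2 (b(z) = 3*(3*z**2) = 9*z**2)
-663*b(N(6, (3 + 0)*(2 + 2))) = -5967*6**2 = -5967*36 = -663*324 = -214812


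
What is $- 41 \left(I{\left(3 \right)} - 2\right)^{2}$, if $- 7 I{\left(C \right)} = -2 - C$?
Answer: $- \frac{3321}{49} \approx -67.776$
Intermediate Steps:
$I{\left(C \right)} = \frac{2}{7} + \frac{C}{7}$ ($I{\left(C \right)} = - \frac{-2 - C}{7} = \frac{2}{7} + \frac{C}{7}$)
$- 41 \left(I{\left(3 \right)} - 2\right)^{2} = - 41 \left(\left(\frac{2}{7} + \frac{1}{7} \cdot 3\right) - 2\right)^{2} = - 41 \left(\left(\frac{2}{7} + \frac{3}{7}\right) - 2\right)^{2} = - 41 \left(\frac{5}{7} - 2\right)^{2} = - 41 \left(- \frac{9}{7}\right)^{2} = \left(-41\right) \frac{81}{49} = - \frac{3321}{49}$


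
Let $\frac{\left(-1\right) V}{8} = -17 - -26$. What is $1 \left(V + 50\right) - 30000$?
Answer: $-30022$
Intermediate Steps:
$V = -72$ ($V = - 8 \left(-17 - -26\right) = - 8 \left(-17 + 26\right) = \left(-8\right) 9 = -72$)
$1 \left(V + 50\right) - 30000 = 1 \left(-72 + 50\right) - 30000 = 1 \left(-22\right) - 30000 = -22 - 30000 = -30022$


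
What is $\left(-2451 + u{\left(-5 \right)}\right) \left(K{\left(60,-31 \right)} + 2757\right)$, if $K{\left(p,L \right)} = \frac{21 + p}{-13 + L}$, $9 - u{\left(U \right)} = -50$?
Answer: $- \frac{72493746}{11} \approx -6.5903 \cdot 10^{6}$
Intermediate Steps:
$u{\left(U \right)} = 59$ ($u{\left(U \right)} = 9 - -50 = 9 + 50 = 59$)
$K{\left(p,L \right)} = \frac{21 + p}{-13 + L}$
$\left(-2451 + u{\left(-5 \right)}\right) \left(K{\left(60,-31 \right)} + 2757\right) = \left(-2451 + 59\right) \left(\frac{21 + 60}{-13 - 31} + 2757\right) = - 2392 \left(\frac{1}{-44} \cdot 81 + 2757\right) = - 2392 \left(\left(- \frac{1}{44}\right) 81 + 2757\right) = - 2392 \left(- \frac{81}{44} + 2757\right) = \left(-2392\right) \frac{121227}{44} = - \frac{72493746}{11}$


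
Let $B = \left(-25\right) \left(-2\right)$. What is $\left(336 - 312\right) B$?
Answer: $1200$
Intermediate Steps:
$B = 50$
$\left(336 - 312\right) B = \left(336 - 312\right) 50 = 24 \cdot 50 = 1200$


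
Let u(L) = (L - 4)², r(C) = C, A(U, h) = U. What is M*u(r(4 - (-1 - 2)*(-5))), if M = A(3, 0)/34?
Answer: 675/34 ≈ 19.853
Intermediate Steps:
u(L) = (-4 + L)²
M = 3/34 ≈ 0.088235
M*u(r(4 - (-1 - 2)*(-5))) = 3*(-4 + (4 - (-1 - 2)*(-5)))²/34 = 3*(-4 + (4 - (-3)*(-5)))²/34 = 3*(-4 + (4 - 1*15))²/34 = 3*(-4 + (4 - 15))²/34 = 3*(-4 - 11)²/34 = (3/34)*(-15)² = (3/34)*225 = 675/34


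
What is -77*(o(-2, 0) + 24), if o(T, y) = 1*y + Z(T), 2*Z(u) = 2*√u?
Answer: -1848 - 77*I*√2 ≈ -1848.0 - 108.89*I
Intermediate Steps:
Z(u) = √u (Z(u) = (2*√u)/2 = √u)
o(T, y) = y + √T (o(T, y) = 1*y + √T = y + √T)
-77*(o(-2, 0) + 24) = -77*((0 + √(-2)) + 24) = -77*((0 + I*√2) + 24) = -77*(I*√2 + 24) = -77*(24 + I*√2) = -1848 - 77*I*√2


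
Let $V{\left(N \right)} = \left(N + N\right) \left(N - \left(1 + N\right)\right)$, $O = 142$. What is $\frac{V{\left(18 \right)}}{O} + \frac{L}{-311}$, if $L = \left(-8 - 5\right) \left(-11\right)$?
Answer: $- \frac{15751}{22081} \approx -0.71333$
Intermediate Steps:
$L = 143$ ($L = \left(-13\right) \left(-11\right) = 143$)
$V{\left(N \right)} = - 2 N$ ($V{\left(N \right)} = 2 N \left(-1\right) = - 2 N$)
$\frac{V{\left(18 \right)}}{O} + \frac{L}{-311} = \frac{\left(-2\right) 18}{142} + \frac{143}{-311} = \left(-36\right) \frac{1}{142} + 143 \left(- \frac{1}{311}\right) = - \frac{18}{71} - \frac{143}{311} = - \frac{15751}{22081}$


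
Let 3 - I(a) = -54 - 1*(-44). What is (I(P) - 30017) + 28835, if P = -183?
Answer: -1169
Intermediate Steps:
I(a) = 13 (I(a) = 3 - (-54 - 1*(-44)) = 3 - (-54 + 44) = 3 - 1*(-10) = 3 + 10 = 13)
(I(P) - 30017) + 28835 = (13 - 30017) + 28835 = -30004 + 28835 = -1169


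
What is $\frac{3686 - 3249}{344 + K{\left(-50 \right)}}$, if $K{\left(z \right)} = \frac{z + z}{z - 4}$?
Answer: $\frac{513}{406} \approx 1.2635$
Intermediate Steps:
$K{\left(z \right)} = \frac{2 z}{-4 + z}$
$\frac{3686 - 3249}{344 + K{\left(-50 \right)}} = \frac{3686 - 3249}{344 + 2 \left(-50\right) \frac{1}{-4 - 50}} = \frac{437}{344 + 2 \left(-50\right) \frac{1}{-54}} = \frac{437}{344 + 2 \left(-50\right) \left(- \frac{1}{54}\right)} = \frac{437}{344 + \frac{50}{27}} = \frac{437}{\frac{9338}{27}} = 437 \cdot \frac{27}{9338} = \frac{513}{406}$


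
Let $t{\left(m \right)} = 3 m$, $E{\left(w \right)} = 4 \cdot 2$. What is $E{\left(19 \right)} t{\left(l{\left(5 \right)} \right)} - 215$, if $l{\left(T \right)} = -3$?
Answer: $-287$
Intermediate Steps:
$E{\left(w \right)} = 8$
$E{\left(19 \right)} t{\left(l{\left(5 \right)} \right)} - 215 = 8 \cdot 3 \left(-3\right) - 215 = 8 \left(-9\right) - 215 = -72 - 215 = -287$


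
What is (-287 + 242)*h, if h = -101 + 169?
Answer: -3060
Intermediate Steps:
h = 68
(-287 + 242)*h = (-287 + 242)*68 = -45*68 = -3060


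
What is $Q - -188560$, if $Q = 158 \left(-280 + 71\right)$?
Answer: $155538$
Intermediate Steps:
$Q = -33022$ ($Q = 158 \left(-209\right) = -33022$)
$Q - -188560 = -33022 - -188560 = -33022 + 188560 = 155538$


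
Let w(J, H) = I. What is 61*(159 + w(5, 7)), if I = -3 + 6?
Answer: 9882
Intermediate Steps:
I = 3
w(J, H) = 3
61*(159 + w(5, 7)) = 61*(159 + 3) = 61*162 = 9882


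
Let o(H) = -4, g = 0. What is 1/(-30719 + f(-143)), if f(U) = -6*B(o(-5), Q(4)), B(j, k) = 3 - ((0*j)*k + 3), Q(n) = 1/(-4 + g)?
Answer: -1/30719 ≈ -3.2553e-5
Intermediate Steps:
Q(n) = -¼ (Q(n) = 1/(-4 + 0) = 1/(-4) = -¼)
B(j, k) = 0 (B(j, k) = 3 - (0*k + 3) = 3 - (0 + 3) = 3 - 1*3 = 3 - 3 = 0)
f(U) = 0 (f(U) = -6*0 = 0)
1/(-30719 + f(-143)) = 1/(-30719 + 0) = 1/(-30719) = -1/30719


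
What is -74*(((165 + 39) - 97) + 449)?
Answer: -41144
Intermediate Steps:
-74*(((165 + 39) - 97) + 449) = -74*((204 - 97) + 449) = -74*(107 + 449) = -74*556 = -41144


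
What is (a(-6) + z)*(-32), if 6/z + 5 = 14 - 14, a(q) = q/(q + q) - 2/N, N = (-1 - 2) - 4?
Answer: 464/35 ≈ 13.257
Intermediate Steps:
N = -7 (N = -3 - 4 = -7)
a(q) = 11/14 (a(q) = q/(q + q) - 2/(-7) = q/((2*q)) - 2*(-⅐) = q*(1/(2*q)) + 2/7 = ½ + 2/7 = 11/14)
z = -6/5 (z = 6/(-5 + (14 - 14)) = 6/(-5 + 0) = 6/(-5) = 6*(-⅕) = -6/5 ≈ -1.2000)
(a(-6) + z)*(-32) = (11/14 - 6/5)*(-32) = -29/70*(-32) = 464/35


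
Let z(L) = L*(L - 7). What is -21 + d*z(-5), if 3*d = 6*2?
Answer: 219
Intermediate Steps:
d = 4 (d = (6*2)/3 = (⅓)*12 = 4)
z(L) = L*(-7 + L)
-21 + d*z(-5) = -21 + 4*(-5*(-7 - 5)) = -21 + 4*(-5*(-12)) = -21 + 4*60 = -21 + 240 = 219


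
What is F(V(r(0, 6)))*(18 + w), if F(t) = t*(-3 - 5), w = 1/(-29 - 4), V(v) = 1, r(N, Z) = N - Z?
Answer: -4744/33 ≈ -143.76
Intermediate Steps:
w = -1/33 (w = 1/(-33) = -1/33 ≈ -0.030303)
F(t) = -8*t (F(t) = t*(-8) = -8*t)
F(V(r(0, 6)))*(18 + w) = (-8*1)*(18 - 1/33) = -8*593/33 = -4744/33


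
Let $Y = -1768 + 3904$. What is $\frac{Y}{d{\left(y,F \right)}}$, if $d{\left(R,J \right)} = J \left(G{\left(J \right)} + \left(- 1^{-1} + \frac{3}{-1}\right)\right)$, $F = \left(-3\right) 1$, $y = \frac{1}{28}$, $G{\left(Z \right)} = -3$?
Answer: $\frac{712}{7} \approx 101.71$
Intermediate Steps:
$Y = 2136$
$y = \frac{1}{28} \approx 0.035714$
$F = -3$
$d{\left(R,J \right)} = - 7 J$ ($d{\left(R,J \right)} = J \left(-3 + \left(- 1^{-1} + \frac{3}{-1}\right)\right) = J \left(-3 + \left(\left(-1\right) 1 + 3 \left(-1\right)\right)\right) = J \left(-3 - 4\right) = J \left(-7\right) = - 7 J$)
$\frac{Y}{d{\left(y,F \right)}} = \frac{2136}{\left(-7\right) \left(-3\right)} = \frac{2136}{21} = 2136 \cdot \frac{1}{21} = \frac{712}{7}$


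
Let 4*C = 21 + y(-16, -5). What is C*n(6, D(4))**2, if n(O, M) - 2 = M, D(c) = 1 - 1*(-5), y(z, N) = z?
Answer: 80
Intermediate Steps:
D(c) = 6 (D(c) = 1 + 5 = 6)
n(O, M) = 2 + M
C = 5/4 (C = (21 - 16)/4 = (1/4)*5 = 5/4 ≈ 1.2500)
C*n(6, D(4))**2 = 5*(2 + 6)**2/4 = (5/4)*8**2 = (5/4)*64 = 80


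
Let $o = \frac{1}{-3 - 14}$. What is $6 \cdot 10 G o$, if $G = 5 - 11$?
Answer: $\frac{360}{17} \approx 21.176$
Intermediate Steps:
$G = -6$
$o = - \frac{1}{17}$ ($o = \frac{1}{-17} = - \frac{1}{17} \approx -0.058824$)
$6 \cdot 10 G o = 6 \cdot 10 \left(-6\right) \left(- \frac{1}{17}\right) = 60 \left(-6\right) \left(- \frac{1}{17}\right) = \left(-360\right) \left(- \frac{1}{17}\right) = \frac{360}{17}$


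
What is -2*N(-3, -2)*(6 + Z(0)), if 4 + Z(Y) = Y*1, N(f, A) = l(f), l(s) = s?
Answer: 12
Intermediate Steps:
N(f, A) = f
Z(Y) = -4 + Y (Z(Y) = -4 + Y*1 = -4 + Y)
-2*N(-3, -2)*(6 + Z(0)) = -(-6)*(6 + (-4 + 0)) = -(-6)*(6 - 4) = -(-6)*2 = -2*(-6) = 12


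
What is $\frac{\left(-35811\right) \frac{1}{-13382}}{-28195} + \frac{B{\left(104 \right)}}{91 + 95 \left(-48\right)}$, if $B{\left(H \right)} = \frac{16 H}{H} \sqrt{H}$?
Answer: $- \frac{35811}{377305490} - \frac{32 \sqrt{26}}{4469} \approx -0.036606$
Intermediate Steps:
$B{\left(H \right)} = 16 \sqrt{H}$
$\frac{\left(-35811\right) \frac{1}{-13382}}{-28195} + \frac{B{\left(104 \right)}}{91 + 95 \left(-48\right)} = \frac{\left(-35811\right) \frac{1}{-13382}}{-28195} + \frac{16 \sqrt{104}}{91 + 95 \left(-48\right)} = \left(-35811\right) \left(- \frac{1}{13382}\right) \left(- \frac{1}{28195}\right) + \frac{16 \cdot 2 \sqrt{26}}{91 - 4560} = \frac{35811}{13382} \left(- \frac{1}{28195}\right) + \frac{32 \sqrt{26}}{-4469} = - \frac{35811}{377305490} + 32 \sqrt{26} \left(- \frac{1}{4469}\right) = - \frac{35811}{377305490} - \frac{32 \sqrt{26}}{4469}$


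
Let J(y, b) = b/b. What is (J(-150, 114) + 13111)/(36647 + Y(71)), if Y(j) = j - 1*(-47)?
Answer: 13112/36765 ≈ 0.35664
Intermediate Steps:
J(y, b) = 1
Y(j) = 47 + j (Y(j) = j + 47 = 47 + j)
(J(-150, 114) + 13111)/(36647 + Y(71)) = (1 + 13111)/(36647 + (47 + 71)) = 13112/(36647 + 118) = 13112/36765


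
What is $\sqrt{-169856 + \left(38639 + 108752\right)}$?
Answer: $i \sqrt{22465} \approx 149.88 i$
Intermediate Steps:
$\sqrt{-169856 + \left(38639 + 108752\right)} = \sqrt{-169856 + 147391} = \sqrt{-22465} = i \sqrt{22465}$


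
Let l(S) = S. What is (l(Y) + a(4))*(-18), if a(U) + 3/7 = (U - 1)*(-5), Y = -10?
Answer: 3204/7 ≈ 457.71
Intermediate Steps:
a(U) = 32/7 - 5*U (a(U) = -3/7 + (U - 1)*(-5) = -3/7 + (-1 + U)*(-5) = -3/7 + (5 - 5*U) = 32/7 - 5*U)
(l(Y) + a(4))*(-18) = (-10 + (32/7 - 5*4))*(-18) = (-10 + (32/7 - 20))*(-18) = (-10 - 108/7)*(-18) = -178/7*(-18) = 3204/7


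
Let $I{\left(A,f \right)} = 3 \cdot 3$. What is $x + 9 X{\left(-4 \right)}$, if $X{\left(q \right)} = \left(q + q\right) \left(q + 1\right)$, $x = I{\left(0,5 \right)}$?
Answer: $225$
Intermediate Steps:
$I{\left(A,f \right)} = 9$
$x = 9$
$X{\left(q \right)} = 2 q \left(1 + q\right)$
$x + 9 X{\left(-4 \right)} = 9 + 9 \cdot 2 \left(-4\right) \left(1 - 4\right) = 9 + 9 \cdot 2 \left(-4\right) \left(-3\right) = 9 + 9 \cdot 24 = 9 + 216 = 225$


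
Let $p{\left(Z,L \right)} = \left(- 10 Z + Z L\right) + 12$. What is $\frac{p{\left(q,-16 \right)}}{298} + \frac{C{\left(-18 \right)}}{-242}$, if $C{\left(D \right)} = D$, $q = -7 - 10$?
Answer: $\frac{28808}{18029} \approx 1.5979$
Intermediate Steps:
$q = -17$ ($q = -7 - 10 = -17$)
$p{\left(Z,L \right)} = 12 - 10 Z + L Z$ ($p{\left(Z,L \right)} = \left(- 10 Z + L Z\right) + 12 = 12 - 10 Z + L Z$)
$\frac{p{\left(q,-16 \right)}}{298} + \frac{C{\left(-18 \right)}}{-242} = \frac{12 - -170 - -272}{298} - \frac{18}{-242} = \left(12 + 170 + 272\right) \frac{1}{298} - - \frac{9}{121} = 454 \cdot \frac{1}{298} + \frac{9}{121} = \frac{227}{149} + \frac{9}{121} = \frac{28808}{18029}$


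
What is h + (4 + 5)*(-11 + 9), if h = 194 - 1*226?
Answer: -50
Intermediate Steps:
h = -32 (h = 194 - 226 = -32)
h + (4 + 5)*(-11 + 9) = -32 + (4 + 5)*(-11 + 9) = -32 + 9*(-2) = -32 - 18 = -50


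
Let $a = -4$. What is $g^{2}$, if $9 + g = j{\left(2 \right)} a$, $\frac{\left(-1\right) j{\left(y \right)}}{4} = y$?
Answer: $529$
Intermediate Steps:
$j{\left(y \right)} = - 4 y$
$g = 23$ ($g = -9 + \left(-4\right) 2 \left(-4\right) = -9 - -32 = -9 + 32 = 23$)
$g^{2} = 23^{2} = 529$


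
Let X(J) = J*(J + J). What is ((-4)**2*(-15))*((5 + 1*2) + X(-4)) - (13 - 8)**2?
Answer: -9385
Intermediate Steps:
X(J) = 2*J**2 (X(J) = J*(2*J) = 2*J**2)
((-4)**2*(-15))*((5 + 1*2) + X(-4)) - (13 - 8)**2 = ((-4)**2*(-15))*((5 + 1*2) + 2*(-4)**2) - (13 - 8)**2 = (16*(-15))*((5 + 2) + 2*16) - 1*5**2 = -240*(7 + 32) - 1*25 = -240*39 - 25 = -9360 - 25 = -9385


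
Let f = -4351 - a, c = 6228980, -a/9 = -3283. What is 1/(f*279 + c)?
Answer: -1/3228562 ≈ -3.0974e-7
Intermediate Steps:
a = 29547 (a = -9*(-3283) = 29547)
f = -33898 (f = -4351 - 1*29547 = -4351 - 29547 = -33898)
1/(f*279 + c) = 1/(-33898*279 + 6228980) = 1/(-9457542 + 6228980) = 1/(-3228562) = -1/3228562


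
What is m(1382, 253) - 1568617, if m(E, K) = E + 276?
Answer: -1566959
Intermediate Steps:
m(E, K) = 276 + E
m(1382, 253) - 1568617 = (276 + 1382) - 1568617 = 1658 - 1568617 = -1566959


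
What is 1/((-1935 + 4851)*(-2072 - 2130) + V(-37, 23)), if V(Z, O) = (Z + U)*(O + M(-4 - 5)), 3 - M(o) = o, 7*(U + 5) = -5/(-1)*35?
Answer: -1/12253627 ≈ -8.1609e-8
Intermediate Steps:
U = 20 (U = -5 + (-5/(-1)*35)/7 = -5 + (-5*(-1)*35)/7 = -5 + (5*35)/7 = -5 + (1/7)*175 = -5 + 25 = 20)
M(o) = 3 - o
V(Z, O) = (12 + O)*(20 + Z) (V(Z, O) = (Z + 20)*(O + (3 - (-4 - 5))) = (20 + Z)*(O + (3 - 1*(-9))) = (20 + Z)*(O + (3 + 9)) = (20 + Z)*(O + 12) = (20 + Z)*(12 + O) = (12 + O)*(20 + Z))
1/((-1935 + 4851)*(-2072 - 2130) + V(-37, 23)) = 1/((-1935 + 4851)*(-2072 - 2130) + (240 + 12*(-37) + 20*23 + 23*(-37))) = 1/(2916*(-4202) + (240 - 444 + 460 - 851)) = 1/(-12253032 - 595) = 1/(-12253627) = -1/12253627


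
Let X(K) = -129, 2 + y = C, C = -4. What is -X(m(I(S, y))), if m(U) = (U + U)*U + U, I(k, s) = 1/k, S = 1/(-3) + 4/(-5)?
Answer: 129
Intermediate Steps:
S = -17/15 (S = 1*(-⅓) + 4*(-⅕) = -⅓ - ⅘ = -17/15 ≈ -1.1333)
y = -6 (y = -2 - 4 = -6)
I(k, s) = 1/k
m(U) = U + 2*U² (m(U) = (2*U)*U + U = 2*U² + U = U + 2*U²)
-X(m(I(S, y))) = -1*(-129) = 129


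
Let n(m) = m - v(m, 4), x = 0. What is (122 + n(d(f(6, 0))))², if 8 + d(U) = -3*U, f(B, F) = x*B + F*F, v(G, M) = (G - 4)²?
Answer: 900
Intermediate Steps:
v(G, M) = (-4 + G)²
f(B, F) = F² (f(B, F) = 0*B + F*F = 0 + F² = F²)
d(U) = -8 - 3*U
n(m) = m - (-4 + m)²
(122 + n(d(f(6, 0))))² = (122 + ((-8 - 3*0²) - (-4 + (-8 - 3*0²))²))² = (122 + ((-8 - 3*0) - (-4 + (-8 - 3*0))²))² = (122 + ((-8 + 0) - (-4 + (-8 + 0))²))² = (122 + (-8 - (-4 - 8)²))² = (122 + (-8 - 1*(-12)²))² = (122 + (-8 - 1*144))² = (122 + (-8 - 144))² = (122 - 152)² = (-30)² = 900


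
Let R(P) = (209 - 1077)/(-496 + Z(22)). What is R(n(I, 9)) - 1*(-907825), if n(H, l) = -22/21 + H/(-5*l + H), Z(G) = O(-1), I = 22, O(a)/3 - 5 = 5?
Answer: 211523659/233 ≈ 9.0783e+5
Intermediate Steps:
O(a) = 30 (O(a) = 15 + 3*5 = 15 + 15 = 30)
Z(G) = 30
n(H, l) = -22/21 + H/(H - 5*l) (n(H, l) = -22*1/21 + H/(H - 5*l) = -22/21 + H/(H - 5*l))
R(P) = 434/233 (R(P) = (209 - 1077)/(-496 + 30) = -868/(-466) = -868*(-1/466) = 434/233)
R(n(I, 9)) - 1*(-907825) = 434/233 - 1*(-907825) = 434/233 + 907825 = 211523659/233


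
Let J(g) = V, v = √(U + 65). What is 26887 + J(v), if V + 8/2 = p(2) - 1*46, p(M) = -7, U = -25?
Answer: 26830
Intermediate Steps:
v = 2*√10 (v = √(-25 + 65) = √40 = 2*√10 ≈ 6.3246)
V = -57 (V = -4 + (-7 - 1*46) = -4 + (-7 - 46) = -4 - 53 = -57)
J(g) = -57
26887 + J(v) = 26887 - 57 = 26830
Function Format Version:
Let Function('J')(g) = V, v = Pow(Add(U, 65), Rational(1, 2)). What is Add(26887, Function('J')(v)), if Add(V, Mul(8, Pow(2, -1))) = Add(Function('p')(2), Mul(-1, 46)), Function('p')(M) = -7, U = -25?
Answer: 26830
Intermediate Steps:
v = Mul(2, Pow(10, Rational(1, 2))) (v = Pow(Add(-25, 65), Rational(1, 2)) = Pow(40, Rational(1, 2)) = Mul(2, Pow(10, Rational(1, 2))) ≈ 6.3246)
V = -57 (V = Add(-4, Add(-7, Mul(-1, 46))) = Add(-4, Add(-7, -46)) = Add(-4, -53) = -57)
Function('J')(g) = -57
Add(26887, Function('J')(v)) = Add(26887, -57) = 26830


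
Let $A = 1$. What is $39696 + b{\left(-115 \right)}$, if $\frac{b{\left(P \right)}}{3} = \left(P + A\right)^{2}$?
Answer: $78684$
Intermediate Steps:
$b{\left(P \right)} = 3 \left(1 + P\right)^{2}$ ($b{\left(P \right)} = 3 \left(P + 1\right)^{2} = 3 \left(1 + P\right)^{2}$)
$39696 + b{\left(-115 \right)} = 39696 + 3 \left(1 - 115\right)^{2} = 39696 + 3 \left(-114\right)^{2} = 39696 + 3 \cdot 12996 = 39696 + 38988 = 78684$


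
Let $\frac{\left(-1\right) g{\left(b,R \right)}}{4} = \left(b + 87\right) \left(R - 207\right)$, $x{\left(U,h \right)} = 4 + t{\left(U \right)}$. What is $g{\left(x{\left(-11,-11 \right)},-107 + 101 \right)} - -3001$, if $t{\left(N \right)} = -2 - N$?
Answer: $88201$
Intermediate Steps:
$x{\left(U,h \right)} = 2 - U$ ($x{\left(U,h \right)} = 4 - \left(2 + U\right) = 2 - U$)
$g{\left(b,R \right)} = - 4 \left(-207 + R\right) \left(87 + b\right)$ ($g{\left(b,R \right)} = - 4 \left(b + 87\right) \left(R - 207\right) = - 4 \left(87 + b\right) \left(-207 + R\right) = - 4 \left(-207 + R\right) \left(87 + b\right)$)
$g{\left(x{\left(-11,-11 \right)},-107 + 101 \right)} - -3001 = \left(72036 - 348 \left(-107 + 101\right) + 828 \left(2 - -11\right) - 4 \left(-107 + 101\right) \left(2 - -11\right)\right) - -3001 = \left(72036 - -2088 + 828 \left(2 + 11\right) - - 24 \left(2 + 11\right)\right) + 3001 = \left(72036 + 2088 + 828 \cdot 13 - \left(-24\right) 13\right) + 3001 = \left(72036 + 2088 + 10764 + 312\right) + 3001 = 85200 + 3001 = 88201$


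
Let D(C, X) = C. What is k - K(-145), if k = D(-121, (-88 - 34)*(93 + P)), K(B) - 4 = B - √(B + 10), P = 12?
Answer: 20 + 3*I*√15 ≈ 20.0 + 11.619*I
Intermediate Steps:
K(B) = 4 + B - √(10 + B) (K(B) = 4 + (B - √(B + 10)) = 4 + (B - √(10 + B)) = 4 + B - √(10 + B))
k = -121
k - K(-145) = -121 - (4 - 145 - √(10 - 145)) = -121 - (4 - 145 - √(-135)) = -121 - (4 - 145 - 3*I*√15) = -121 - (-141 - 3*I*√15) = -121 + (141 + 3*I*√15) = 20 + 3*I*√15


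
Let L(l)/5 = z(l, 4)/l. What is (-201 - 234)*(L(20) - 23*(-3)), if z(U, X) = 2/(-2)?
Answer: -119625/4 ≈ -29906.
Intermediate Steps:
z(U, X) = -1 (z(U, X) = 2*(-1/2) = -1)
L(l) = -5/l (L(l) = 5*(-1/l) = -5/l)
(-201 - 234)*(L(20) - 23*(-3)) = (-201 - 234)*(-5/20 - 23*(-3)) = -435*(-5*1/20 + 69) = -435*(-1/4 + 69) = -435*275/4 = -119625/4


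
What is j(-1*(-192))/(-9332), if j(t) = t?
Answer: -48/2333 ≈ -0.020574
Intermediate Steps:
j(-1*(-192))/(-9332) = -1*(-192)/(-9332) = 192*(-1/9332) = -48/2333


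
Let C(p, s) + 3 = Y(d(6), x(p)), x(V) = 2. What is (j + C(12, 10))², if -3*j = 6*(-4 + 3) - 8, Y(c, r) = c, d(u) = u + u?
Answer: 1681/9 ≈ 186.78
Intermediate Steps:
d(u) = 2*u
C(p, s) = 9 (C(p, s) = -3 + 2*6 = -3 + 12 = 9)
j = 14/3 (j = -(6*(-4 + 3) - 8)/3 = -(6*(-1) - 8)/3 = -(-6 - 8)/3 = -⅓*(-14) = 14/3 ≈ 4.6667)
(j + C(12, 10))² = (14/3 + 9)² = (41/3)² = 1681/9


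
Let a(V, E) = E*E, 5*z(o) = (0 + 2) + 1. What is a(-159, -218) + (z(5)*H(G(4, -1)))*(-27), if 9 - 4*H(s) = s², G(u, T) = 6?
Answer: 952667/20 ≈ 47633.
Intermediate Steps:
z(o) = ⅗ (z(o) = ((0 + 2) + 1)/5 = (2 + 1)/5 = (⅕)*3 = ⅗)
a(V, E) = E²
H(s) = 9/4 - s²/4
a(-159, -218) + (z(5)*H(G(4, -1)))*(-27) = (-218)² + (3*(9/4 - ¼*6²)/5)*(-27) = 47524 + (3*(9/4 - ¼*36)/5)*(-27) = 47524 + (3*(9/4 - 9)/5)*(-27) = 47524 + ((⅗)*(-27/4))*(-27) = 47524 - 81/20*(-27) = 47524 + 2187/20 = 952667/20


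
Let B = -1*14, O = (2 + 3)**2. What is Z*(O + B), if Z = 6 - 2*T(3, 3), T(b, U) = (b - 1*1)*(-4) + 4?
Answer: 154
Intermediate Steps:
T(b, U) = 8 - 4*b (T(b, U) = (b - 1)*(-4) + 4 = (-1 + b)*(-4) + 4 = (4 - 4*b) + 4 = 8 - 4*b)
O = 25 (O = 5**2 = 25)
B = -14
Z = 14 (Z = 6 - 2*(8 - 4*3) = 6 - 2*(8 - 12) = 6 - 2*(-4) = 6 + 8 = 14)
Z*(O + B) = 14*(25 - 14) = 14*11 = 154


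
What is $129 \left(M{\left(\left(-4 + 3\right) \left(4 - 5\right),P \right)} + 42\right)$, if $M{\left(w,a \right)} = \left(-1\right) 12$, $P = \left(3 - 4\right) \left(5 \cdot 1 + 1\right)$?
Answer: $3870$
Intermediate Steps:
$P = -6$ ($P = - (5 + 1) = \left(-1\right) 6 = -6$)
$M{\left(w,a \right)} = -12$
$129 \left(M{\left(\left(-4 + 3\right) \left(4 - 5\right),P \right)} + 42\right) = 129 \left(-12 + 42\right) = 129 \cdot 30 = 3870$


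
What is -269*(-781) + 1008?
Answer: 211097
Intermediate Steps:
-269*(-781) + 1008 = 210089 + 1008 = 211097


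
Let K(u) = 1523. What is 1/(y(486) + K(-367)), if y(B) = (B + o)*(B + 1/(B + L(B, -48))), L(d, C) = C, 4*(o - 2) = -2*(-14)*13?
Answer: 146/41306075 ≈ 3.5346e-6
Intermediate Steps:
o = 93 (o = 2 + (-2*(-14)*13)/4 = 2 + (28*13)/4 = 2 + (1/4)*364 = 2 + 91 = 93)
y(B) = (93 + B)*(B + 1/(-48 + B)) (y(B) = (B + 93)*(B + 1/(B - 48)) = (93 + B)*(B + 1/(-48 + B)))
1/(y(486) + K(-367)) = 1/((93 + 486**3 - 4463*486 + 45*486**2)/(-48 + 486) + 1523) = 1/((93 + 114791256 - 2169018 + 45*236196)/438 + 1523) = 1/((93 + 114791256 - 2169018 + 10628820)/438 + 1523) = 1/((1/438)*123251151 + 1523) = 1/(41083717/146 + 1523) = 1/(41306075/146) = 146/41306075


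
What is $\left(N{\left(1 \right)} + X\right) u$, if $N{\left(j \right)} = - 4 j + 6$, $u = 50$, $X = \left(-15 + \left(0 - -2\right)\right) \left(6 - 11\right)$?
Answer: $3350$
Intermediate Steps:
$X = 65$ ($X = \left(-15 + \left(0 + 2\right)\right) \left(-5\right) = \left(-15 + 2\right) \left(-5\right) = \left(-13\right) \left(-5\right) = 65$)
$N{\left(j \right)} = 6 - 4 j$
$\left(N{\left(1 \right)} + X\right) u = \left(\left(6 - 4\right) + 65\right) 50 = \left(2 + 65\right) 50 = 67 \cdot 50 = 3350$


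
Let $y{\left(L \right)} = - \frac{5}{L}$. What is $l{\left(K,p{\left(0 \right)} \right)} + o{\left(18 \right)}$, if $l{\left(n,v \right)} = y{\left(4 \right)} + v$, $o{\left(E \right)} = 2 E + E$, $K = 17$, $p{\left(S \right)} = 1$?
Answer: $\frac{215}{4} \approx 53.75$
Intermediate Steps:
$o{\left(E \right)} = 3 E$
$l{\left(n,v \right)} = - \frac{5}{4} + v$
$l{\left(K,p{\left(0 \right)} \right)} + o{\left(18 \right)} = \left(- \frac{5}{4} + 1\right) + 3 \cdot 18 = - \frac{1}{4} + 54 = \frac{215}{4}$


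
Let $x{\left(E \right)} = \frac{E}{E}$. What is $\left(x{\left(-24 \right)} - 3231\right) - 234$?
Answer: $-3464$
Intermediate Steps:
$x{\left(E \right)} = 1$
$\left(x{\left(-24 \right)} - 3231\right) - 234 = \left(1 - 3231\right) - 234 = -3230 - 234 = -3464$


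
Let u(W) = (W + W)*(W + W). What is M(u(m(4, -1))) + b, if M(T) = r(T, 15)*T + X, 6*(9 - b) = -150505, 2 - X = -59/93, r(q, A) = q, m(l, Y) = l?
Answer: 5429675/186 ≈ 29192.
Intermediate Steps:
X = 245/93 (X = 2 - (-59)/93 = 2 - 1*(-59/93) = 2 + 59/93 = 245/93 ≈ 2.6344)
u(W) = 4*W**2 (u(W) = (2*W)*(2*W) = 4*W**2)
b = 150559/6 (b = 9 - 1/6*(-150505) = 9 + 150505/6 = 150559/6 ≈ 25093.)
M(T) = 245/93 + T**2 (M(T) = T*T + 245/93 = T**2 + 245/93 = 245/93 + T**2)
M(u(m(4, -1))) + b = (245/93 + (4*4**2)**2) + 150559/6 = (245/93 + (4*16)**2) + 150559/6 = (245/93 + 64**2) + 150559/6 = (245/93 + 4096) + 150559/6 = 381173/93 + 150559/6 = 5429675/186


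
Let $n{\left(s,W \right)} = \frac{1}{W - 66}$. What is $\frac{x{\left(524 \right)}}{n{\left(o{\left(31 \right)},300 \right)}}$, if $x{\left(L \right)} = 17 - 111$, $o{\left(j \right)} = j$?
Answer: $-21996$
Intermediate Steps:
$n{\left(s,W \right)} = \frac{1}{-66 + W}$
$x{\left(L \right)} = -94$
$\frac{x{\left(524 \right)}}{n{\left(o{\left(31 \right)},300 \right)}} = - \frac{94}{\frac{1}{-66 + 300}} = - \frac{94}{\frac{1}{234}} = - 94 \frac{1}{\frac{1}{234}} = \left(-94\right) 234 = -21996$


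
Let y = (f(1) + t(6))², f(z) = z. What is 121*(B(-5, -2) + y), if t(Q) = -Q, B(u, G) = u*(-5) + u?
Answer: 5445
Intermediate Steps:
B(u, G) = -4*u (B(u, G) = -5*u + u = -4*u)
y = 25 (y = (1 - 1*6)² = (1 - 6)² = (-5)² = 25)
121*(B(-5, -2) + y) = 121*(-4*(-5) + 25) = 121*(20 + 25) = 121*45 = 5445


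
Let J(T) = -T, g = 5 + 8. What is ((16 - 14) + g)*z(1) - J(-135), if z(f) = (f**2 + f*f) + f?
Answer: -90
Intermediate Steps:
g = 13
z(f) = f + 2*f**2 (z(f) = (f**2 + f**2) + f = 2*f**2 + f = f + 2*f**2)
((16 - 14) + g)*z(1) - J(-135) = ((16 - 14) + 13)*(1*(1 + 2*1)) - (-1)*(-135) = (2 + 13)*(1*(1 + 2)) - 1*135 = 15*(1*3) - 135 = 15*3 - 135 = 45 - 135 = -90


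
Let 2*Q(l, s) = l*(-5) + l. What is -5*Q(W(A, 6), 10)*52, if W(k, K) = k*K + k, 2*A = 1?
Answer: 1820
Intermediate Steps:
A = ½ (A = (½)*1 = ½ ≈ 0.50000)
W(k, K) = k + K*k (W(k, K) = K*k + k = k + K*k)
Q(l, s) = -2*l (Q(l, s) = (l*(-5) + l)/2 = (-5*l + l)/2 = (-4*l)/2 = -2*l)
-5*Q(W(A, 6), 10)*52 = -(-10)*(1 + 6)/2*52 = -(-10)*(½)*7*52 = -(-10)*7/2*52 = -5*(-7)*52 = 35*52 = 1820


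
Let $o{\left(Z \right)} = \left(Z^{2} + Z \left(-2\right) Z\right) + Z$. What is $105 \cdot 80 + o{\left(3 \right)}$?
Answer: $8394$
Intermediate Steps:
$o{\left(Z \right)} = Z - Z^{2}$ ($o{\left(Z \right)} = \left(Z^{2} + - 2 Z Z\right) + Z = \left(Z^{2} - 2 Z^{2}\right) + Z = - Z^{2} + Z = Z - Z^{2}$)
$105 \cdot 80 + o{\left(3 \right)} = 105 \cdot 80 + 3 \left(1 - 3\right) = 8400 + 3 \left(1 - 3\right) = 8400 + 3 \left(-2\right) = 8400 - 6 = 8394$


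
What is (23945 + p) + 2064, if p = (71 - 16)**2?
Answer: 29034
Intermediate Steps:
p = 3025 (p = 55**2 = 3025)
(23945 + p) + 2064 = (23945 + 3025) + 2064 = 26970 + 2064 = 29034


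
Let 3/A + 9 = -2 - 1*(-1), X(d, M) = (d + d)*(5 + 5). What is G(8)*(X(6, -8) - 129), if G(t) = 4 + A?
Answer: -333/10 ≈ -33.300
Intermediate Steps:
X(d, M) = 20*d (X(d, M) = (2*d)*10 = 20*d)
A = -3/10 (A = 3/(-9 + (-2 - 1*(-1))) = 3/(-9 + (-2 + 1)) = 3/(-9 - 1) = 3/(-10) = 3*(-⅒) = -3/10 ≈ -0.30000)
G(t) = 37/10 (G(t) = 4 - 3/10 = 37/10)
G(8)*(X(6, -8) - 129) = 37*(20*6 - 129)/10 = 37*(120 - 129)/10 = (37/10)*(-9) = -333/10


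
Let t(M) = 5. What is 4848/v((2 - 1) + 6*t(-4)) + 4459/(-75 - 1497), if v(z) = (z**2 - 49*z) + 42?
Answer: -826825/67596 ≈ -12.232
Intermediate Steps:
v(z) = 42 + z**2 - 49*z
4848/v((2 - 1) + 6*t(-4)) + 4459/(-75 - 1497) = 4848/(42 + ((2 - 1) + 6*5)**2 - 49*((2 - 1) + 6*5)) + 4459/(-75 - 1497) = 4848/(42 + (1 + 30)**2 - 49*(1 + 30)) + 4459/(-1572) = 4848/(42 + 31**2 - 49*31) + 4459*(-1/1572) = 4848/(42 + 961 - 1519) - 4459/1572 = 4848/(-516) - 4459/1572 = 4848*(-1/516) - 4459/1572 = -404/43 - 4459/1572 = -826825/67596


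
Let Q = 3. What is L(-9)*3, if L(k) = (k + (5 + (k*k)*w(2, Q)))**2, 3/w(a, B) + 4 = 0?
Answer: 201243/16 ≈ 12578.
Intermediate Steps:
w(a, B) = -3/4 (w(a, B) = 3/(-4 + 0) = 3/(-4) = 3*(-1/4) = -3/4)
L(k) = (5 + k - 3*k**2/4)**2 (L(k) = (k + (5 + (k*k)*(-3/4)))**2 = (k + (5 + k**2*(-3/4)))**2 = (k + (5 - 3*k**2/4))**2 = (5 + k - 3*k**2/4)**2)
L(-9)*3 = ((20 - 3*(-9)**2 + 4*(-9))**2/16)*3 = ((20 - 3*81 - 36)**2/16)*3 = ((20 - 243 - 36)**2/16)*3 = ((1/16)*(-259)**2)*3 = ((1/16)*67081)*3 = (67081/16)*3 = 201243/16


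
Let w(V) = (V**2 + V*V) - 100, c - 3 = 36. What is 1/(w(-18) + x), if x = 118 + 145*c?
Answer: 1/6321 ≈ 0.00015820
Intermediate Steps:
c = 39 (c = 3 + 36 = 39)
w(V) = -100 + 2*V**2 (w(V) = (V**2 + V**2) - 100 = 2*V**2 - 100 = -100 + 2*V**2)
x = 5773 (x = 118 + 145*39 = 118 + 5655 = 5773)
1/(w(-18) + x) = 1/((-100 + 2*(-18)**2) + 5773) = 1/((-100 + 2*324) + 5773) = 1/((-100 + 648) + 5773) = 1/(548 + 5773) = 1/6321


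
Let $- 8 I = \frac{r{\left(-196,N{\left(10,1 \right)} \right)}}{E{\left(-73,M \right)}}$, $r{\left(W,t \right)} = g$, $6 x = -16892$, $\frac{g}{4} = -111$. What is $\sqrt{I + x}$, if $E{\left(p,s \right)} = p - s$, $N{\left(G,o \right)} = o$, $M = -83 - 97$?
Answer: $\frac{i \sqrt{1160165262}}{642} \approx 53.055 i$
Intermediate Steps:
$g = -444$ ($g = 4 \left(-111\right) = -444$)
$x = - \frac{8446}{3}$ ($x = \frac{1}{6} \left(-16892\right) = - \frac{8446}{3} \approx -2815.3$)
$M = -180$ ($M = -83 - 97 = -180$)
$r{\left(W,t \right)} = -444$
$I = \frac{111}{214}$ ($I = - \frac{\left(-444\right) \frac{1}{-73 - -180}}{8} = - \frac{\left(-444\right) \frac{1}{-73 + 180}}{8} = - \frac{\left(-444\right) \frac{1}{107}}{8} = \left(- \frac{1}{8}\right) \left(- \frac{444}{107}\right) = \frac{111}{214} \approx 0.51869$)
$\sqrt{I + x} = \sqrt{\frac{111}{214} - \frac{8446}{3}} = \sqrt{- \frac{1807111}{642}} = \frac{i \sqrt{1160165262}}{642}$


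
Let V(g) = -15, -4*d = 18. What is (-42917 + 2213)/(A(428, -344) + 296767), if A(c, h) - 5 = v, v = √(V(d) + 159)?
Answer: -848/6183 ≈ -0.13715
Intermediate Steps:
d = -9/2 (d = -¼*18 = -9/2 ≈ -4.5000)
v = 12 (v = √(-15 + 159) = √144 = 12)
A(c, h) = 17 (A(c, h) = 5 + 12 = 17)
(-42917 + 2213)/(A(428, -344) + 296767) = (-42917 + 2213)/(17 + 296767) = -40704/296784 = -40704*1/296784 = -848/6183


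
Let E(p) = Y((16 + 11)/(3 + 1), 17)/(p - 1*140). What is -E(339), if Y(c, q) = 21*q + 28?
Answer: -385/199 ≈ -1.9347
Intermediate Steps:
Y(c, q) = 28 + 21*q
E(p) = 385/(-140 + p) (E(p) = (28 + 21*17)/(p - 1*140) = (28 + 357)/(p - 140) = 385/(-140 + p))
-E(339) = -385/(-140 + 339) = -385/199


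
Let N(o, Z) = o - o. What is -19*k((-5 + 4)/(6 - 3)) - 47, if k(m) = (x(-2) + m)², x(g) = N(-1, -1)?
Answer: -442/9 ≈ -49.111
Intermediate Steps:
N(o, Z) = 0
x(g) = 0
k(m) = m² (k(m) = (0 + m)² = m²)
-19*k((-5 + 4)/(6 - 3)) - 47 = -19*(-5 + 4)²/(6 - 3)² - 47 = -19*(-1/3)² - 47 = -19*(-1*⅓)² - 47 = -19*(-⅓)² - 47 = -19*⅑ - 47 = -19/9 - 47 = -442/9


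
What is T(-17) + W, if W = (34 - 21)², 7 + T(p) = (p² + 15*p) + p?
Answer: 179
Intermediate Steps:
T(p) = -7 + p² + 16*p (T(p) = -7 + ((p² + 15*p) + p) = -7 + (p² + 16*p) = -7 + p² + 16*p)
W = 169 (W = 13² = 169)
T(-17) + W = (-7 + (-17)² + 16*(-17)) + 169 = (-7 + 289 - 272) + 169 = 10 + 169 = 179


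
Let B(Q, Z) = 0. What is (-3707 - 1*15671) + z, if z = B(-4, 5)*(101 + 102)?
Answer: -19378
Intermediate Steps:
z = 0 (z = 0*(101 + 102) = 0*203 = 0)
(-3707 - 1*15671) + z = (-3707 - 1*15671) + 0 = (-3707 - 15671) + 0 = -19378 + 0 = -19378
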